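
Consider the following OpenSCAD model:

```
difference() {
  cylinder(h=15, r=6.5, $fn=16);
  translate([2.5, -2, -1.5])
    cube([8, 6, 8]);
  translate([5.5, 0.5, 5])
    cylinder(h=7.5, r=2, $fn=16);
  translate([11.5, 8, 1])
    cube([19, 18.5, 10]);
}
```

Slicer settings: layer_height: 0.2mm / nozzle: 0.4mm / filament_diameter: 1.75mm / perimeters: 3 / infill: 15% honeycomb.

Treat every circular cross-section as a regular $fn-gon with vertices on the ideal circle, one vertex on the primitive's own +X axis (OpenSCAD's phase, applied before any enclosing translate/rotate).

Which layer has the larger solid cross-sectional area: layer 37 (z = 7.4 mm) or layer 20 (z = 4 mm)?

Layer 37 (z = 7.4): the r=6.5 cylinder gives a regular 16-gon of circumradius 6.5 (constant along its height) (area = (16/2)·6.500²·sin(360°/16) = 129.35 mm²); the cube at (2.5, -2) does not reach this height (z outside [-1.5, 6.5]); the cylinder at (5.5, 0.5): section is a regular 16-gon, circumradius r=2 (area = (16/2)·2.000²·sin(360°/16) = 12.25 mm²); the cube at (11.5, 8) is present — its section is the full 19×18.5 rectangle (area 351.50 mm²); Subtracting the remaining from the first: starting from the r=6.5 cylinder (129.35 mm²), the r=2 cylinder at (5.5, 0.5) partially overlaps it — only the 9.20 mm² overlap (of its 12.25 mm²) is removed, clipping the outline; the 19×18.5 cube at (11.5, 8) misses the remaining region (no effect) — area = 120.15 mm². So its area = 120.15 mm². Layer 20 (z = 4): the r=6.5 cylinder contributes a regular 16-gon of circumradius 6.5 (area = (16/2)·6.500²·sin(360°/16) = 129.35 mm²); the cube at (2.5, -2) is present — its section is the full 8×6 rectangle (area 48.00 mm²); the cylinder at (5.5, 0.5) is absent (z outside [5, 12.5]); the cube at (11.5, 8) (footprint 19×18.5) is included at this height (area 351.50 mm²); Subtracting the remaining from the first: starting from the r=6.5 cylinder (129.35 mm²), the 8×6 cube at (2.5, -2) partially overlaps it — only the 21.47 mm² overlap (of its 48.00 mm²) is removed, clipping the outline; the 19×18.5 cube at (11.5, 8) misses the remaining region (no effect) — area = 107.87 mm². So its area = 107.87 mm². Layer 37 is larger (120.15 vs 107.87 mm²).

layer 37 (z = 7.4 mm)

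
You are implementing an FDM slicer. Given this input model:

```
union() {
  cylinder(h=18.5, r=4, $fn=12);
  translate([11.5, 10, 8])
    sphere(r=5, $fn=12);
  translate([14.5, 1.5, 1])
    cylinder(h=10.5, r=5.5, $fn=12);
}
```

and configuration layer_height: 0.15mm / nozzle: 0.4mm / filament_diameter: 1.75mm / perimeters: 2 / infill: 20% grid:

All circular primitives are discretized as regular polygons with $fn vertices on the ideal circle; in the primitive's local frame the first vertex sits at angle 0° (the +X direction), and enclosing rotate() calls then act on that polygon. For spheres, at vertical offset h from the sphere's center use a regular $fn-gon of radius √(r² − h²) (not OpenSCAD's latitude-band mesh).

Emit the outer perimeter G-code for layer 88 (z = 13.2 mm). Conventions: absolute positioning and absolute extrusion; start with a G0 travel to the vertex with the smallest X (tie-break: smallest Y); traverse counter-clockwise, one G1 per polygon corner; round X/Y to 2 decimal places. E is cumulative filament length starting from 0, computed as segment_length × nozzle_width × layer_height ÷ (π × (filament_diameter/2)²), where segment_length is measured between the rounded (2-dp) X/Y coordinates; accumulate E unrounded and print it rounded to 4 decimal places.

At z = 13.2 mm: the r=4 cylinder gives a regular 12-gon of circumradius 4 (constant along its height); the sphere at (11.5, 10) does not reach this height (|z−center|=5.200 > r=5); the cylinder at (14.5, 1.5) is absent (z outside [1, 11.5]); Merging all regions: only the r=4 cylinder is present, so the union is just that shape — 1 connected region. The outline is a single polygon with 12 vertices. Extrusion per mm of travel: 0.4 × 0.15 / (π × 0.875²) = 0.024945. Accumulating E over each segment gives final E = 0.6194.

G0 X-4.00 Y0.00 Z13.20
G1 X-3.46 Y-2.00 E0.0517
G1 X-2.00 Y-3.46 E0.1032
G1 X0.00 Y-4.00 E0.1549
G1 X2.00 Y-3.46 E0.2065
G1 X3.46 Y-2.00 E0.2580
G1 X4.00 Y0.00 E0.3097
G1 X3.46 Y2.00 E0.3614
G1 X2.00 Y3.46 E0.4129
G1 X0.00 Y4.00 E0.4646
G1 X-2.00 Y3.46 E0.5163
G1 X-3.46 Y2.00 E0.5678
G1 X-4.00 Y0.00 E0.6194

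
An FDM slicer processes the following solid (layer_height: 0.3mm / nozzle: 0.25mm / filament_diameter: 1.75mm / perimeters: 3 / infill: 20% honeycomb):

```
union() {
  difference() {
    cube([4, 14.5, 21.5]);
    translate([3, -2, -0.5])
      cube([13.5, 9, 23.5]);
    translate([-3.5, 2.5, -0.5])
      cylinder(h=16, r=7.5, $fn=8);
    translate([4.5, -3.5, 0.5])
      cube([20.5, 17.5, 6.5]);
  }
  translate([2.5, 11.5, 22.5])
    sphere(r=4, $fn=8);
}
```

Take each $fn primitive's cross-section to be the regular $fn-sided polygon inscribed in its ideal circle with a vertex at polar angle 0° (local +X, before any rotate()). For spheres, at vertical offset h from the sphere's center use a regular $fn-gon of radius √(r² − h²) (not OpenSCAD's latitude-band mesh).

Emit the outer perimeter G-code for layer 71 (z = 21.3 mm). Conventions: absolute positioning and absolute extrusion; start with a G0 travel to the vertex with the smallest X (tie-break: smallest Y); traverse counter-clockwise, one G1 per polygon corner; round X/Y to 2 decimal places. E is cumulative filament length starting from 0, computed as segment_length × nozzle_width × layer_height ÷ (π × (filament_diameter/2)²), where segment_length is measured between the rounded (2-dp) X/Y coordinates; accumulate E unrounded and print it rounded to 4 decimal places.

At z = 21.3 mm: the cube is present — its section is the full 4×14.5 rectangle; the cube at (3, -2) is present — its section is the full 13.5×9 rectangle; the cylinder at (-3.5, 2.5) is not intersected at this z (z outside [-0.5, 15.5]); the cube at (4.5, -3.5) does not reach this height (z outside [0.5, 7]); Taking the first minus the rest: starting from the 4×14.5 cube, the 13.5×9 cube at (3, -2) partially overlaps it — only the 7.00 mm² overlap (of its 121.50 mm²) is removed, clipping the outline — 1 connected region; the r=4 sphere at (2.5, 11.5) contributes a regular 8-gon of circumradius √(4²−1.2²) = 3.816; Taking the union: the regions partially overlap (shared area 25.44 mm²), so overlapping operands fuse into one piece — 1 connected region. The outline is a single polygon with 16 vertices. Extrusion per mm of travel: 0.25 × 0.3 / (π × 0.875²) = 0.031181. Accumulating E over each segment gives final E = 1.2552.

G0 X-1.32 Y11.50 Z21.30
G1 X-0.20 Y8.80 E0.0911
G1 X0.00 Y8.72 E0.0979
G1 X0.00 Y0.00 E0.3698
G1 X3.00 Y0.00 E0.4633
G1 X3.00 Y7.00 E0.6816
G1 X4.00 Y7.00 E0.7128
G1 X4.00 Y8.31 E0.7536
G1 X5.20 Y8.80 E0.7940
G1 X6.32 Y11.50 E0.8852
G1 X5.20 Y14.20 E0.9763
G1 X2.50 Y15.32 E1.0675
G1 X0.53 Y14.50 E1.1340
G1 X0.00 Y14.50 E1.1505
G1 X0.00 Y14.28 E1.1574
G1 X-0.20 Y14.20 E1.1641
G1 X-1.32 Y11.50 E1.2552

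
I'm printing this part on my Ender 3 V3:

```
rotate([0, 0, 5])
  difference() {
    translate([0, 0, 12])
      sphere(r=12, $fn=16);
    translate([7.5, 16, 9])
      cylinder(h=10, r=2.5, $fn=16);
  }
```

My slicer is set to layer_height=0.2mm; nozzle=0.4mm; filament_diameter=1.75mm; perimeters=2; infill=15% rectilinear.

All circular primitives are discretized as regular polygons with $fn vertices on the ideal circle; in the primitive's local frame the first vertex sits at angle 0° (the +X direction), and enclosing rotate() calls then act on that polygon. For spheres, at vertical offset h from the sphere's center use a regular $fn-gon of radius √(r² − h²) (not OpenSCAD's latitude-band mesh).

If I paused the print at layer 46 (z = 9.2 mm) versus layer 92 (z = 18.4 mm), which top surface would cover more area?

layer 46 (z = 9.2 mm)

Layer 46 (z = 9.2): the r=12 sphere contributes a regular 16-gon of circumradius √(12²−2.8²) = 11.669 (area = (16/2)·11.669²·sin(360°/16) = 416.85 mm²); the r=2.5 cylinder at (7.5, 16) gives a regular 16-gon of circumradius 2.5 (constant along its height) (area = (16/2)·2.500²·sin(360°/16) = 19.13 mm²); After the difference (first − rest): starting from the r=12 sphere (416.85 mm²), the r=2.5 cylinder at (7.5, 16) misses the remaining region (no effect) — area = 416.85 mm²; (whole slice rotated 5° about Z — lengths, areas and connectivity unchanged). So its area = 416.85 mm². Layer 92 (z = 18.4): the r=12 sphere slices to a regular 16-gon of circumradius 10.151 (√(r²−h²) with h=6.4 from center) (area = (16/2)·10.151²·sin(360°/16) = 315.45 mm²); the r=2.5 cylinder at (7.5, 16) gives a regular 16-gon of circumradius 2.5 (constant along its height) (area = (16/2)·2.500²·sin(360°/16) = 19.13 mm²); Taking the first minus the rest: starting from the r=12 sphere (315.45 mm²), the r=2.5 cylinder at (7.5, 16) misses the remaining region (no effect) — area = 315.45 mm²; (whole slice rotated 5° about Z — lengths, areas and connectivity unchanged). So its area = 315.45 mm². Layer 46 is larger (416.85 vs 315.45 mm²).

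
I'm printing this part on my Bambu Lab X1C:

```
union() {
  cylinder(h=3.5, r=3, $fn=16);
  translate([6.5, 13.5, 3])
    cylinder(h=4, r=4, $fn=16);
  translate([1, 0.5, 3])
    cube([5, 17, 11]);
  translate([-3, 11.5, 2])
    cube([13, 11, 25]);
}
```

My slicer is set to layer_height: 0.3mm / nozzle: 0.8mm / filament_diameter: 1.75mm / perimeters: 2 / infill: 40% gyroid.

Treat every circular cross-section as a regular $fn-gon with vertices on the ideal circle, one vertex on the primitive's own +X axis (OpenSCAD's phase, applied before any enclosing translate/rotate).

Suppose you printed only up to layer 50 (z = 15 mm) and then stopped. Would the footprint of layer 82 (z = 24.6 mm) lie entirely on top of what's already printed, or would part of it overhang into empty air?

entirely on top

Compare the two slices. At z = 15: the cylinder does not reach this height (z outside [0, 3.5]); the cylinder at (6.5, 13.5) is not intersected at this z (z outside [3, 7]); the cube at (1, 0.5) does not reach this height (z outside [3, 14]); the cube at (-3, 11.5) is present — its section is the full 13×11 rectangle (area 143.00 mm²); Taking the union: only the 13×11 cube at (-3, 11.5) is present, so the union is just that shape — area = 143.00 mm². At z = 24.6: the cylinder is not intersected at this z (z outside [0, 3.5]); the cylinder at (6.5, 13.5) does not reach this height (z outside [3, 7]); the cube at (1, 0.5) is absent (z outside [3, 14]); the 13×11 cube at (-3, 11.5) contributes its full rectangle (area 143.00 mm²); Combining (union): only the 13×11 cube at (-3, 11.5) is present, so the union is just that shape — area = 143.00 mm². Checking containment: the cross-section at z = 24.6 is a subset of the cross-section at z = 15.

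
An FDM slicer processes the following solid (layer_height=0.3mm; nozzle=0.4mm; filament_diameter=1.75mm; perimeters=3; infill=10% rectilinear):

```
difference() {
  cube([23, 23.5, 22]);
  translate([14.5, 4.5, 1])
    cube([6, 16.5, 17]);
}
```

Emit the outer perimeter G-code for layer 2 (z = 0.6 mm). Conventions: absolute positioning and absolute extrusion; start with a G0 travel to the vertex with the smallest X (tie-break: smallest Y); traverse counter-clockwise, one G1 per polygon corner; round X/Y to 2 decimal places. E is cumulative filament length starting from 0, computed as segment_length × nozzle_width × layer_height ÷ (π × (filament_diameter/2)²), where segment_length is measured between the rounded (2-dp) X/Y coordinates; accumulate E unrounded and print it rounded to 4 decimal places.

At z = 0.6 mm: the cube (footprint 23×23.5) is included at this height; the cube at (14.5, 4.5) is not intersected at this z (z outside [1, 18]); After the difference (first − rest): none of the subtracted shapes is present at this height, so the 23×23.5 cube is unchanged — 1 connected region. The outline is a single polygon with 4 vertices. Extrusion per mm of travel: 0.4 × 0.3 / (π × 0.875²) = 0.049890. Accumulating E over each segment gives final E = 4.6398.

G0 X0.00 Y0.00 Z0.60
G1 X23.00 Y0.00 E1.1475
G1 X23.00 Y23.50 E2.3199
G1 X0.00 Y23.50 E3.4674
G1 X0.00 Y0.00 E4.6398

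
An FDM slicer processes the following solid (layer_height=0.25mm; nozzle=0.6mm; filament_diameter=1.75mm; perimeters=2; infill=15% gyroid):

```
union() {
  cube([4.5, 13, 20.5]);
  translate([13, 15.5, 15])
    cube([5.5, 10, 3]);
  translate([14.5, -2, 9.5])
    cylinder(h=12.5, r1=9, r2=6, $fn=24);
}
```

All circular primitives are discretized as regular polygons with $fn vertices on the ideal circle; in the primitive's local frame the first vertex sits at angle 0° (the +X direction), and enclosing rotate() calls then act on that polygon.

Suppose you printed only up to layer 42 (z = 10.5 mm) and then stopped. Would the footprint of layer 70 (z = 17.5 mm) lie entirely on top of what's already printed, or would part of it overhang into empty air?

Compare the two slices. At z = 10.5: the 4.5×13 cube contributes its full rectangle (area 58.50 mm²); the cube at (13, 15.5) is not intersected at this z (z outside [15, 18]); the cone at (14.5, -2): at t=0.080 of its height the radius interpolates to r₁+(r₂−r₁)t = 8.760, giving a regular 24-gon of that circumradius (area = (24/2)·8.760²·sin(360°/24) = 238.33 mm²); Taking the union: the 2 present regions are separate (no shared area or edge), so areas and boundary lengths simply add and each stays a separate island — area = 296.83 mm². At z = 17.5: the 4.5×13 cube contributes its full rectangle (area 58.50 mm²); the 5.5×10 cube at (13, 15.5) contributes its full rectangle (area 55.00 mm²); the cone at (14.5, -2) (r1=9→r2=6) has section circumradius 7.080 here — a regular 24-gon (area = (24/2)·7.080²·sin(360°/24) = 155.68 mm²); Merging all regions: the 3 present regions are separate (no shared area or edge), so areas and boundary lengths simply add and each stays a separate island — area = 269.18 mm². Checking containment: at z = 17.5 the cross-section extends beyond the z = 10.5 cross-section by about 55.00 mm².

part overhangs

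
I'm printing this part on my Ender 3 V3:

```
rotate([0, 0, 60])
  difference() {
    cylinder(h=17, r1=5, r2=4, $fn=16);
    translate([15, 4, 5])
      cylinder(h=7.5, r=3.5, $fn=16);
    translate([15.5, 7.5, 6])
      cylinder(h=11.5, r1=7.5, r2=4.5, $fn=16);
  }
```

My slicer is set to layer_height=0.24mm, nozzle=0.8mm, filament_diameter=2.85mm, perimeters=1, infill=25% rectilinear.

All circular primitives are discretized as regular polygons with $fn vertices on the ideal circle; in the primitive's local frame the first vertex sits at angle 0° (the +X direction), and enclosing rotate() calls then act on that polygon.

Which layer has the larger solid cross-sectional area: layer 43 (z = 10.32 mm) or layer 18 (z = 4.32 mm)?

Layer 43 (z = 10.32): the cone (r1=5→r2=4) has section circumradius 4.393 here — a regular 16-gon (area = (16/2)·4.393²·sin(360°/16) = 59.08 mm²); the r=3.5 cylinder at (15, 4) gives a regular 16-gon of circumradius 3.5 (constant along its height) (area = (16/2)·3.500²·sin(360°/16) = 37.50 mm²); the cone at (15.5, 7.5) (r1=7.5→r2=4.5) has section circumradius 6.373 here — a regular 16-gon (area = (16/2)·6.373²·sin(360°/16) = 124.34 mm²); After the difference (first − rest): starting from the cone (59.08 mm²), the r=3.5 cylinder at (15, 4) misses the remaining region (no effect); the cone at (15.5, 7.5) misses the remaining region (no effect) — area = 59.08 mm²; (whole slice rotated 60° about Z — lengths, areas and connectivity unchanged). So its area = 59.08 mm². Layer 18 (z = 4.32): the cone contributes a regular 16-gon of circumradius 4.746 (interpolated between r1=5 and r2=4 at t=0.254) (area = (16/2)·4.746²·sin(360°/16) = 68.95 mm²); the cylinder at (15, 4) does not reach this height (z outside [5, 12.5]); the cone at (15.5, 7.5) does not reach this height (z outside [6, 17.5]); Taking the first minus the rest: none of the subtracted shapes is present at this height, so the cone is unchanged — area = 68.95 mm²; (rotated 60° about Z; rotation is an isometry so areas/perimeters/island counts are preserved). So its area = 68.95 mm². Layer 18 is larger (68.95 vs 59.08 mm²).

layer 18 (z = 4.32 mm)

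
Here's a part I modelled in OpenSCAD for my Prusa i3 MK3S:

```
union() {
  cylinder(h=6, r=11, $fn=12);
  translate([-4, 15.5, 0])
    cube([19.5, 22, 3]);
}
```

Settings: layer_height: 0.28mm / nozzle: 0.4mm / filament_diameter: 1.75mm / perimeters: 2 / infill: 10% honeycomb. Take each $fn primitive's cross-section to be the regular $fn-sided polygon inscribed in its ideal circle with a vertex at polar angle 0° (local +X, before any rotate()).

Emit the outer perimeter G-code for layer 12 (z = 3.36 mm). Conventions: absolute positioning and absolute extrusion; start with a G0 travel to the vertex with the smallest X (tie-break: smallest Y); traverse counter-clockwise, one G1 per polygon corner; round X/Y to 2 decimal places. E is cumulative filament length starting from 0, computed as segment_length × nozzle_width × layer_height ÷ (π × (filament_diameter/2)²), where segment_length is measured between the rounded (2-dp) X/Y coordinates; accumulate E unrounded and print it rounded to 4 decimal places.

At z = 3.36 mm: the cylinder: section is a regular 12-gon, circumradius r=11; the cube at (-4, 15.5) does not reach this height (z outside [0, 3]); Merging all regions: only the r=11 cylinder is present, so the union is just that shape — 1 connected region. The outline is a single polygon with 12 vertices. Extrusion per mm of travel: 0.4 × 0.28 / (π × 0.875²) = 0.046564. Accumulating E over each segment gives final E = 3.1823.

G0 X-11.00 Y0.00 Z3.36
G1 X-9.53 Y-5.50 E0.2651
G1 X-5.50 Y-9.53 E0.5305
G1 X0.00 Y-11.00 E0.7956
G1 X5.50 Y-9.53 E1.0607
G1 X9.53 Y-5.50 E1.3260
G1 X11.00 Y0.00 E1.5911
G1 X9.53 Y5.50 E1.8562
G1 X5.50 Y9.53 E2.1216
G1 X0.00 Y11.00 E2.3867
G1 X-5.50 Y9.53 E2.6518
G1 X-9.53 Y5.50 E2.9172
G1 X-11.00 Y0.00 E3.1823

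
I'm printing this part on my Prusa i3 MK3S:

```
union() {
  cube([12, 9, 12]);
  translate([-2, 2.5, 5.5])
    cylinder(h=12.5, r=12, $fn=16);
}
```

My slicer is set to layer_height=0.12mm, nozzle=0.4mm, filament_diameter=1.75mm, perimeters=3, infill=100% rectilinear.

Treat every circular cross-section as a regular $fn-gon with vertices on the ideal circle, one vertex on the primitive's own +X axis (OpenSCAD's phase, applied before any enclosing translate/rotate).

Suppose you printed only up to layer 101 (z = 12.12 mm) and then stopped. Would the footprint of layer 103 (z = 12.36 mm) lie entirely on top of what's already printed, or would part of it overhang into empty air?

Compare the two slices. At z = 12.12: the cube is not intersected at this z (z outside [0, 12]); the r=12 cylinder at (-2, 2.5) gives a regular 16-gon of circumradius 12 (constant along its height) (area = (16/2)·12.000²·sin(360°/16) = 440.85 mm²); Combining (union): only the r=12 cylinder at (-2, 2.5) is present, so the union is just that shape — area = 440.85 mm². At z = 12.36: the cube is not intersected at this z (z outside [0, 12]); the r=12 cylinder at (-2, 2.5) contributes a regular 16-gon of circumradius 12 (area = (16/2)·12.000²·sin(360°/16) = 440.85 mm²); Combining (union): only the r=12 cylinder at (-2, 2.5) is present, so the union is just that shape — area = 440.85 mm². Checking containment: the cross-section at z = 12.36 is a subset of the cross-section at z = 12.12.

entirely on top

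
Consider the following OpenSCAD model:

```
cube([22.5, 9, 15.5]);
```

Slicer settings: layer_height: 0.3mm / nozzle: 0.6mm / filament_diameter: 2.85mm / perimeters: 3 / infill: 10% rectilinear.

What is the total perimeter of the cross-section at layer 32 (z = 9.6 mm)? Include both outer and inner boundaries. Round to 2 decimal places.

63.00 mm

At z = 9.6 mm: the cube (footprint 22.5×9) is included at this height (perimeter 63.00 mm). Overall, the cross-section is a single solid region. Total boundary length (outer) = 63.00 mm.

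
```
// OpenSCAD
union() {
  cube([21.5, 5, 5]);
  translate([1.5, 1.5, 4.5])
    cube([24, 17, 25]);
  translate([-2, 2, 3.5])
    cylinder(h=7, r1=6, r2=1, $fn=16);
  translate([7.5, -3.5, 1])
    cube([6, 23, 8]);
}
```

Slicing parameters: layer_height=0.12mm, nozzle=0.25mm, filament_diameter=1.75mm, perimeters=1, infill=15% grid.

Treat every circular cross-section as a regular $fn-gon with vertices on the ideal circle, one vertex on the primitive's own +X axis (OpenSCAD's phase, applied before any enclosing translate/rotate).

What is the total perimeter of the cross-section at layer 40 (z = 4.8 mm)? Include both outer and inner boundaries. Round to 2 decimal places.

At z = 4.8 mm: the cube (footprint 21.5×5) is included at this height (perimeter 53.00 mm); the cube at (1.5, 1.5) (footprint 24×17) is included at this height (perimeter 82.00 mm); the cone at (-2, 2) (r1=6→r2=1) has section circumradius 5.071 here — a regular 16-gon (perimeter = 2·16·5.071·sin(180°/16) = 31.66 mm); the cube at (7.5, -3.5) (footprint 6×23) is included at this height (perimeter 58.00 mm); Merging all regions: the regions partially overlap (shared area 194.97 mm²), so the edge portions inside another operand are dropped and the merged outline is re-measured after clipping — boundary = 112.76 mm. Overall, the cross-section is a single solid region. Total boundary length (outer) = 112.76 mm.

112.76 mm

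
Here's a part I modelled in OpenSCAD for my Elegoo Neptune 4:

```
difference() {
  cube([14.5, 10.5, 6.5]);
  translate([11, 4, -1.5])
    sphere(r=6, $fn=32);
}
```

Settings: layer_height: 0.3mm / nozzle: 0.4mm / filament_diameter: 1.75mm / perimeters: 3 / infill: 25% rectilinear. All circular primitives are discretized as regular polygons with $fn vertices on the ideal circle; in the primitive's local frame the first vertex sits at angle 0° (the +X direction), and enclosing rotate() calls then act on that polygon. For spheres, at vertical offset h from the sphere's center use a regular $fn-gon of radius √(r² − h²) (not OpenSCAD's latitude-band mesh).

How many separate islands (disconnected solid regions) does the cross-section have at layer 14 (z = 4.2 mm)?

At z = 4.2 mm: the cube (footprint 14.5×10.5) is included at this height; the r=6 sphere at (11, 4) contributes a regular 32-gon of circumradius √(6²−5.7²) = 1.873; After the difference (first − rest): starting from the 14.5×10.5 cube, the r=6 sphere at (11, 4) lies wholly inside it (removes its full 10.96 mm² and its 11.75 mm outline becomes a hole wall) — 1 connected region with 1 hole. Overall, the cross-section is one region with 1 hole. Island count = 1.

1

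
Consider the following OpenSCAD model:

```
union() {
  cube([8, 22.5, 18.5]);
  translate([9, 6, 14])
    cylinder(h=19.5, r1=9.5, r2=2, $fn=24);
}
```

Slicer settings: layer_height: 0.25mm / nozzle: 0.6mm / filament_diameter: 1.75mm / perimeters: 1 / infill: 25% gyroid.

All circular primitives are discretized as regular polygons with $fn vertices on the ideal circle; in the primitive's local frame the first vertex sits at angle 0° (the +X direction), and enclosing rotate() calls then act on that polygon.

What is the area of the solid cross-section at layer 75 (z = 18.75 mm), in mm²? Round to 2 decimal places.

182.86 mm²

At z = 18.75 mm: the cube is absent (z outside [0, 18.5]); the cone at (9, 6): at t=0.244 of its height the radius interpolates to r₁+(r₂−r₁)t = 7.673, giving a regular 24-gon of that circumradius (area = (24/2)·7.673²·sin(360°/24) = 182.86 mm²); Combining (union): only the cone at (9, 6) is present, so the union is just that shape — area = 182.86 mm². Overall, the cross-section is a single solid region. Net area = 182.86 mm².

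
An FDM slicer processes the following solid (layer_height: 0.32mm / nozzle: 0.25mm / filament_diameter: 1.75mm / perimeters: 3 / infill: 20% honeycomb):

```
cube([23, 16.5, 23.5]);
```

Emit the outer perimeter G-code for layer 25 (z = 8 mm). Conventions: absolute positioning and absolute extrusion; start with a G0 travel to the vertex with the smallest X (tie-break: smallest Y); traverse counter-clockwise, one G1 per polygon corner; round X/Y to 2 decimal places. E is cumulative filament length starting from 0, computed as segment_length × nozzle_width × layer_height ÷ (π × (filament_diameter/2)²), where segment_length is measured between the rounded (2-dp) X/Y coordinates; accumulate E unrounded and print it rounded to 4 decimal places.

At z = 8 mm: the 23×16.5 cube contributes its full rectangle. The outline is a single polygon with 4 vertices. Extrusion per mm of travel: 0.25 × 0.32 / (π × 0.875²) = 0.033260. Accumulating E over each segment gives final E = 2.6276.

G0 X0.00 Y0.00 Z8.00
G1 X23.00 Y0.00 E0.7650
G1 X23.00 Y16.50 E1.3138
G1 X0.00 Y16.50 E2.0788
G1 X0.00 Y0.00 E2.6276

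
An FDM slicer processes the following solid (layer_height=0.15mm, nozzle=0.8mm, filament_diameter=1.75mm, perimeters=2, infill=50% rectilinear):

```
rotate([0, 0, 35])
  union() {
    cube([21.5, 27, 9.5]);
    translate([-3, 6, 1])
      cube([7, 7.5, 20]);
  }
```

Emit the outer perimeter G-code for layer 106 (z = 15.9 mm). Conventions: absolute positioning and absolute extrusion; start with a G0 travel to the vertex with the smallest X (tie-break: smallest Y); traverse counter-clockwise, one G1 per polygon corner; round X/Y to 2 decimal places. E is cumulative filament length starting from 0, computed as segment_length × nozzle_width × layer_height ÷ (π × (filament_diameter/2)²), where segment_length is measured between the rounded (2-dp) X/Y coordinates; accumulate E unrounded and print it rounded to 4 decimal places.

G0 X-10.20 Y9.34 Z15.90
G1 X-5.90 Y3.19 E0.3744
G1 X-0.16 Y7.21 E0.7240
G1 X-4.47 Y13.35 E1.0983
G1 X-10.20 Y9.34 E1.4472

At z = 15.9 mm: the cube does not reach this height (z outside [0, 9.5]); the 7×7.5 cube at (-3, 6) contributes its full rectangle; Taking the union: only the 7×7.5 cube at (-3, 6) is present, so the union is just that shape — 1 connected region; (rotated 35° about Z; rotation is an isometry so areas/perimeters/island counts are preserved). The outline is a single polygon with 4 vertices. Extrusion per mm of travel: 0.8 × 0.15 / (π × 0.875²) = 0.049890. Accumulating E over each segment gives final E = 1.4472.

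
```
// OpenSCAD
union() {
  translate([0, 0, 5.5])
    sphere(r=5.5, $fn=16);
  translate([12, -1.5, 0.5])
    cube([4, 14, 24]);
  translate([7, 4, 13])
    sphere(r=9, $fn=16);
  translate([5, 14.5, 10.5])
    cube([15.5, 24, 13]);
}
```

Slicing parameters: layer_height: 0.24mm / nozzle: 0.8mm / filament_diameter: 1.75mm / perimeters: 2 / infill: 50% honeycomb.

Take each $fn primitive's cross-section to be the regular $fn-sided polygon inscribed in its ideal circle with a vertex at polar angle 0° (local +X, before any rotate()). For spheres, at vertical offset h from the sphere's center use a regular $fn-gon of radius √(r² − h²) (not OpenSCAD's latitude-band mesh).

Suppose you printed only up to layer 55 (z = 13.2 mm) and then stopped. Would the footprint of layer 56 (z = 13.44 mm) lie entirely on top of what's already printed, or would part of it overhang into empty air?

entirely on top

Compare the two slices. At z = 13.2: the sphere is not intersected at this z (|z−center|=7.700 > r=5.5); the 4×14 cube at (12, -1.5) contributes its full rectangle (area 56.00 mm²); the r=9 sphere at (7, 4) contributes a regular 16-gon of circumradius √(9²−0.2²) = 8.998 (area = (16/2)·8.998²·sin(360°/16) = 247.86 mm²); the cube at (5, 14.5) is present — its section is the full 15.5×24 rectangle (area 372.00 mm²); Merging all regions: the regions partially overlap — summed areas 675.86 mm² minus the doubly-counted overlap 38.02 mm² gives 637.84 mm² — area = 637.84 mm². At z = 13.44: the sphere is absent (|z−center|=7.940 > r=5.5); the cube at (12, -1.5) is present — its section is the full 4×14 rectangle (area 56.00 mm²); the sphere at (7, 4): section is a regular 16-gon, circumradius = √(r²−h²) = √(9²−0.44²) = 8.989 (area = (16/2)·8.989²·sin(360°/16) = 247.39 mm²); the cube at (5, 14.5) is present — its section is the full 15.5×24 rectangle (area 372.00 mm²); Merging all regions: the regions partially overlap — summed areas 675.39 mm² minus the doubly-counted overlap 37.89 mm² gives 637.49 mm² — area = 637.49 mm². Checking containment: the cross-section at z = 13.44 is a subset of the cross-section at z = 13.2.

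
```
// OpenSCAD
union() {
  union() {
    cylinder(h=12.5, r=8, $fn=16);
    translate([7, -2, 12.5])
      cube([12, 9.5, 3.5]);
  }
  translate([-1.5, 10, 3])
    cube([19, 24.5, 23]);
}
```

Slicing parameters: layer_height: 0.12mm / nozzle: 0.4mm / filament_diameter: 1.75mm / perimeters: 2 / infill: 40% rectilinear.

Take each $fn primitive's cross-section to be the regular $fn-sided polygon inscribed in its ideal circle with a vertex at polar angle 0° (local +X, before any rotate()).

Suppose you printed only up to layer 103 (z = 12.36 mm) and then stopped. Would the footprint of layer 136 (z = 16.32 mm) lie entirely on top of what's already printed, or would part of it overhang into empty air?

Compare the two slices. At z = 12.36: the r=8 cylinder contributes a regular 16-gon of circumradius 8 (area = (16/2)·8.000²·sin(360°/16) = 195.93 mm²); the cube at (7, -2) is not intersected at this z (z outside [12.5, 16]); Merging all regions: only the r=8 cylinder is present, so the union is just that shape — area = 195.93 mm²; the 19×24.5 cube at (-1.5, 10) contributes its full rectangle (area 465.50 mm²); Merging all regions: the 2 present regions are separate (no shared area or edge), so areas and boundary lengths simply add and each stays a separate island — area = 661.43 mm². At z = 16.32: the cylinder is not intersected at this z (z outside [0, 12.5]); the cube at (7, -2) is absent (z outside [12.5, 16]); Merging all regions: nothing is present at this height; the cube at (-1.5, 10) (footprint 19×24.5) is included at this height (area 465.50 mm²); Combining (union): only the 19×24.5 cube at (-1.5, 10) is present, so the union is just that shape — area = 465.50 mm². Checking containment: the cross-section at z = 16.32 is a subset of the cross-section at z = 12.36.

entirely on top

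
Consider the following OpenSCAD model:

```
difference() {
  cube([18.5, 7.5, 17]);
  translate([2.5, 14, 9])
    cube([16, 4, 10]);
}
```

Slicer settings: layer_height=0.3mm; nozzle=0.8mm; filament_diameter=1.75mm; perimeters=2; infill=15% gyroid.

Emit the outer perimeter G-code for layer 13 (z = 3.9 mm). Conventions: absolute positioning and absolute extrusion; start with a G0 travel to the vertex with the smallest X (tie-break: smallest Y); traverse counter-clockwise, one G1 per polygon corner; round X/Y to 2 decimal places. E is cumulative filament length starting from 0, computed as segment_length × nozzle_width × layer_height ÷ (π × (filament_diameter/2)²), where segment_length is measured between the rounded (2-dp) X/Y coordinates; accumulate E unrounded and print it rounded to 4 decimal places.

At z = 3.9 mm: the cube (footprint 18.5×7.5) is included at this height; the cube at (2.5, 14) does not reach this height (z outside [9, 19]); Subtracting the remaining from the first: none of the subtracted shapes is present at this height, so the 18.5×7.5 cube is unchanged — 1 connected region. The outline is a single polygon with 4 vertices. Extrusion per mm of travel: 0.8 × 0.3 / (π × 0.875²) = 0.099780. Accumulating E over each segment gives final E = 5.1886.

G0 X0.00 Y0.00 Z3.90
G1 X18.50 Y0.00 E1.8459
G1 X18.50 Y7.50 E2.5943
G1 X0.00 Y7.50 E4.4402
G1 X0.00 Y0.00 E5.1886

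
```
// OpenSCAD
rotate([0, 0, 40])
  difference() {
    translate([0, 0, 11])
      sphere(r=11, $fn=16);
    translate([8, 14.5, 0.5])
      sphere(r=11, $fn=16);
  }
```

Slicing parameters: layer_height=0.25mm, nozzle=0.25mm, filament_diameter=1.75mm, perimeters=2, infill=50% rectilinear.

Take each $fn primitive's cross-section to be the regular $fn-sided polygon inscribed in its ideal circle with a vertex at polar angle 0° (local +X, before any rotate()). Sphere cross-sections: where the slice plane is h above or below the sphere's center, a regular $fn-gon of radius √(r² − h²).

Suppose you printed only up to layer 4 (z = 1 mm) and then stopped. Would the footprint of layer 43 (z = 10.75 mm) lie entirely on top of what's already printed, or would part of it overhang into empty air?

part overhangs

Compare the two slices. At z = 1: the r=11 sphere slices to a regular 16-gon of circumradius 4.583 (√(r²−h²) with h=10 from center) (area = (16/2)·4.583²·sin(360°/16) = 64.29 mm²); the r=11 sphere at (8, 14.5) slices to a regular 16-gon of circumradius 10.989 (√(r²−h²) with h=0.5 from center) (area = (16/2)·10.989²·sin(360°/16) = 369.67 mm²); Subtracting the remaining from the first: starting from the r=11 sphere (64.29 mm²), the r=11 sphere at (8, 14.5) misses the remaining region (no effect) — area = 64.29 mm²; (rotated 40° about Z; rotation is an isometry so areas/perimeters/island counts are preserved). At z = 10.75: the r=11 sphere contributes a regular 16-gon of circumradius √(11²−0.25²) = 10.997 (area = (16/2)·10.997²·sin(360°/16) = 370.25 mm²); the sphere at (8, 14.5): section is a regular 16-gon, circumradius = √(r²−h²) = √(11²−10.25²) = 3.992 (area = (16/2)·3.992²·sin(360°/16) = 48.79 mm²); Taking the first minus the rest: starting from the r=11 sphere (370.25 mm²), the r=11 sphere at (8, 14.5) misses the remaining region (no effect) — area = 370.25 mm²; (whole slice rotated 40° about Z — lengths, areas and connectivity unchanged). Checking containment: at z = 10.75 the cross-section extends beyond the z = 1 cross-section by about 305.96 mm².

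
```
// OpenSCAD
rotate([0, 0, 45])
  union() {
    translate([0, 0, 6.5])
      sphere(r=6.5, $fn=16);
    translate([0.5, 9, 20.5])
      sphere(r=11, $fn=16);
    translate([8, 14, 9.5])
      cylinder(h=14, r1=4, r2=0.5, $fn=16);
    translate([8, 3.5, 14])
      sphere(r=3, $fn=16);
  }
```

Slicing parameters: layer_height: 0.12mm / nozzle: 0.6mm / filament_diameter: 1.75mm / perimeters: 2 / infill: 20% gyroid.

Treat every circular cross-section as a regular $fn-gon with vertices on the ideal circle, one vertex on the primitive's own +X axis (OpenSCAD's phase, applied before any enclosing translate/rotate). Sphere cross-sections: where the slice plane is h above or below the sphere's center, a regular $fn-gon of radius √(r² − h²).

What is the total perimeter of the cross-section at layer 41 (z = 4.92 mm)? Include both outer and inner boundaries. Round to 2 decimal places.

39.36 mm

At z = 4.92 mm: the sphere: section is a regular 16-gon, circumradius = √(r²−h²) = √(6.5²−1.58²) = 6.305 (perimeter = 2·16·6.305·sin(180°/16) = 39.36 mm); the sphere at (0.5, 9) does not reach this height (|z−center|=15.580 > r=11); the cone at (8, 14) is not intersected at this z (z outside [9.5, 23.5]); the sphere at (8, 3.5) is not intersected at this z (|z−center|=9.080 > r=3); Merging all regions: only the r=6.5 sphere is present, so the union is just that shape — boundary = 39.36 mm; (rotated 45° about Z; rotation is an isometry so areas/perimeters/island counts are preserved). Overall, the cross-section is a single solid region. Total boundary length (outer) = 39.36 mm.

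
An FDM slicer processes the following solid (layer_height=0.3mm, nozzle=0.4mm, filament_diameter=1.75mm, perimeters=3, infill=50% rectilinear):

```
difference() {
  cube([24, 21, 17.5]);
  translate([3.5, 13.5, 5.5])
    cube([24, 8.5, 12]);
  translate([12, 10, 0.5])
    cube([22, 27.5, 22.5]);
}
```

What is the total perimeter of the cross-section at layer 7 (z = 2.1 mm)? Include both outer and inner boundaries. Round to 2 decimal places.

90.00 mm

At z = 2.1 mm: the cube is present — its section is the full 24×21 rectangle (perimeter 90.00 mm); the cube at (3.5, 13.5) does not reach this height (z outside [5.5, 17.5]); the cube at (12, 10) is present — its section is the full 22×27.5 rectangle (perimeter 99.00 mm); After the difference (first − rest): starting from the 24×21 cube, the 22×27.5 cube at (12, 10) partially overlaps it — only the 132.00 mm² overlap (of its 605.00 mm²) is removed, clipping the outline — boundary = 90.00 mm. Overall, the cross-section is a single solid region. Total boundary length (outer) = 90.00 mm.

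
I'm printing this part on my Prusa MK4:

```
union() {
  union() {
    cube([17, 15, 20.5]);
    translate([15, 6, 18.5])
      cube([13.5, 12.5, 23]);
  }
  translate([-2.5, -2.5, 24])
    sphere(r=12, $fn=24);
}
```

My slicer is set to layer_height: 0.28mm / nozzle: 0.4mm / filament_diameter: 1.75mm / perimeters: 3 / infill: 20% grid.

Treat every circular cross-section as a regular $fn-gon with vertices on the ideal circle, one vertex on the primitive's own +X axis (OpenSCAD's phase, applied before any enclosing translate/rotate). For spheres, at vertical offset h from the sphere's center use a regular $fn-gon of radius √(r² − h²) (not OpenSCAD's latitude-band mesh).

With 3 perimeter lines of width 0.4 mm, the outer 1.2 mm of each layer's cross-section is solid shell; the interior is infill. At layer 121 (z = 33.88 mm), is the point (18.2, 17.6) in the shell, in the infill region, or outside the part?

At z = 33.88 mm: the cube is not intersected at this z (z outside [0, 20.5]); the 13.5×12.5 cube at (15, 6) contributes its full rectangle; Merging all regions: only the 13.5×12.5 cube at (15, 6) is present, so the union is just that shape — 1 connected region; the r=12 sphere at (-2.5, -2.5) contributes a regular 24-gon of circumradius √(12²−9.88²) = 6.811; Combining (union): the 2 present regions are separate (no shared area or edge), so areas and boundary lengths simply add and each stays a separate island — 2 connected regions. Overall, the cross-section has 2 separate islands. The nearest boundary edge runs (15.00, 18.50)→(28.50, 18.50); distance from the point to it = 0.90 mm. (Shell/infill is judged within the island containing the point — the largest one.) The point is inside the cross-section, 0.90 mm from the nearest boundary — within the 1.2 mm shell band (3 × 0.4).

shell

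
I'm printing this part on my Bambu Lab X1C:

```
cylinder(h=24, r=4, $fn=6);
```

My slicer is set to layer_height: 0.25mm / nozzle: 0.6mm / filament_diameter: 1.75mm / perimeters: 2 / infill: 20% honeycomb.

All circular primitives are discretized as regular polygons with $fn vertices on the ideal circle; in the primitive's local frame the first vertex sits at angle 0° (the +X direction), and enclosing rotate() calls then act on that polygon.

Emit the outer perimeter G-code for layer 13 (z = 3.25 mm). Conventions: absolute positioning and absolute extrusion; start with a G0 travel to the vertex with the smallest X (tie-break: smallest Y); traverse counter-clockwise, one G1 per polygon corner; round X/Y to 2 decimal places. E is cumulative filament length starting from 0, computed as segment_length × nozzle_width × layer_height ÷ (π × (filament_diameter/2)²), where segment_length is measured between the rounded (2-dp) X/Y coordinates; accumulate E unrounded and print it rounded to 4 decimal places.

At z = 3.25 mm: the r=4 cylinder gives a regular 6-gon of circumradius 4 (constant along its height). The outline is a single polygon with 6 vertices. Extrusion per mm of travel: 0.6 × 0.25 / (π × 0.875²) = 0.062363. Accumulating E over each segment gives final E = 1.4958.

G0 X-4.00 Y0.00 Z3.25
G1 X-2.00 Y-3.46 E0.2492
G1 X2.00 Y-3.46 E0.4987
G1 X4.00 Y0.00 E0.7479
G1 X2.00 Y3.46 E0.9971
G1 X-2.00 Y3.46 E1.2466
G1 X-4.00 Y0.00 E1.4958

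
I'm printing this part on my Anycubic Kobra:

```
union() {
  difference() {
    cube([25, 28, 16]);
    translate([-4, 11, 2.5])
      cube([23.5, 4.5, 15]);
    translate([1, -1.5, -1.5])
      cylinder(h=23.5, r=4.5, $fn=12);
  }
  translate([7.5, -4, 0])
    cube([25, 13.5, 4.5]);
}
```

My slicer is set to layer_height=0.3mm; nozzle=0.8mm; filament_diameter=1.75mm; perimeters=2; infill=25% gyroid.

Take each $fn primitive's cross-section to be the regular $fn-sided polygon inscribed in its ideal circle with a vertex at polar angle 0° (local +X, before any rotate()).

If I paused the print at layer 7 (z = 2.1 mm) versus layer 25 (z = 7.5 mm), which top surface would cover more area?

layer 7 (z = 2.1 mm)

Layer 7 (z = 2.1): the 25×28 cube contributes its full rectangle (area 700.00 mm²); the cube at (-4, 11) is not intersected at this z (z outside [2.5, 17.5]); the r=4.5 cylinder at (1, -1.5) contributes a regular 12-gon of circumradius 4.5 (area = (12/2)·4.500²·sin(360°/12) = 60.75 mm²); After the difference (first − rest): starting from the 25×28 cube (700.00 mm²), the r=4.5 cylinder at (1, -1.5) partially overlaps it — only the 11.60 mm² overlap (of its 60.75 mm²) is removed, clipping the outline — area = 688.40 mm²; the cube at (7.5, -4) is present — its section is the full 25×13.5 rectangle (area 337.50 mm²); Taking the union: the regions partially overlap — summed areas 1025.90 mm² minus the doubly-counted overlap 166.25 mm² gives 859.65 mm² — area = 859.65 mm². So its area = 859.65 mm². Layer 25 (z = 7.5): the 25×28 cube contributes its full rectangle (area 700.00 mm²); the cube at (-4, 11) is present — its section is the full 23.5×4.5 rectangle (area 105.75 mm²); the cylinder at (1, -1.5): section is a regular 12-gon, circumradius r=4.5 (area = (12/2)·4.500²·sin(360°/12) = 60.75 mm²); After the difference (first − rest): starting from the 25×28 cube (700.00 mm²), the 23.5×4.5 cube at (-4, 11) partially overlaps it — only the 87.75 mm² overlap (of its 105.75 mm²) is removed, clipping the outline; the r=4.5 cylinder at (1, -1.5) partially overlaps it — only the 11.60 mm² overlap (of its 60.75 mm²) is removed, clipping the outline — area = 600.65 mm²; the cube at (7.5, -4) is not intersected at this z (z outside [0, 4.5]); Combining (union): only that combined region is present, so the union is just that shape — area = 600.65 mm². So its area = 600.65 mm². Layer 7 is larger (859.65 vs 600.65 mm²).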